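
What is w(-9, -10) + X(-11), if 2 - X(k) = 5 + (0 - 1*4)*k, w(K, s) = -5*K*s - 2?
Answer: -499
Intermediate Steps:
w(K, s) = -2 - 5*K*s (w(K, s) = -5*K*s - 2 = -2 - 5*K*s)
X(k) = -3 + 4*k (X(k) = 2 - (5 + (0 - 1*4)*k) = 2 - (5 + (0 - 4)*k) = 2 - (5 - 4*k) = 2 + (-5 + 4*k) = -3 + 4*k)
w(-9, -10) + X(-11) = (-2 - 5*(-9)*(-10)) + (-3 + 4*(-11)) = (-2 - 450) + (-3 - 44) = -452 - 47 = -499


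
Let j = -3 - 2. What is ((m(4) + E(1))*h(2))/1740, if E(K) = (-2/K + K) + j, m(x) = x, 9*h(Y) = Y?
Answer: -1/3915 ≈ -0.00025543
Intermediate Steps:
h(Y) = Y/9
j = -5
E(K) = -5 + K - 2/K (E(K) = (-2/K + K) - 5 = (K - 2/K) - 5 = -5 + K - 2/K)
((m(4) + E(1))*h(2))/1740 = ((4 + (-5 + 1 - 2/1))*((⅑)*2))/1740 = ((4 + (-5 + 1 - 2*1))*(2/9))*(1/1740) = ((4 + (-5 + 1 - 2))*(2/9))*(1/1740) = ((4 - 6)*(2/9))*(1/1740) = -2*2/9*(1/1740) = -4/9*1/1740 = -1/3915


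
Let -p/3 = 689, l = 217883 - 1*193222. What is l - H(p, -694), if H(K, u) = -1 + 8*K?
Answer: 41198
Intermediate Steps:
l = 24661 (l = 217883 - 193222 = 24661)
p = -2067 (p = -3*689 = -2067)
l - H(p, -694) = 24661 - (-1 + 8*(-2067)) = 24661 - (-1 - 16536) = 24661 - 1*(-16537) = 24661 + 16537 = 41198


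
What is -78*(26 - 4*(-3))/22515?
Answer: -52/395 ≈ -0.13165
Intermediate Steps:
-78*(26 - 4*(-3))/22515 = -78*(26 + 12)*(1/22515) = -78*38*(1/22515) = -2964*1/22515 = -52/395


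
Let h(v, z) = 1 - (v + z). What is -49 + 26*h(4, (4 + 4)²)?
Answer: -1791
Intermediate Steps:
h(v, z) = 1 - v - z (h(v, z) = 1 + (-v - z) = 1 - v - z)
-49 + 26*h(4, (4 + 4)²) = -49 + 26*(1 - 1*4 - (4 + 4)²) = -49 + 26*(1 - 4 - 1*8²) = -49 + 26*(1 - 4 - 1*64) = -49 + 26*(1 - 4 - 64) = -49 + 26*(-67) = -49 - 1742 = -1791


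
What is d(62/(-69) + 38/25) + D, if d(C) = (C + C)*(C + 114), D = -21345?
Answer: -63090799657/2975625 ≈ -21203.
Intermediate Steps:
d(C) = 2*C*(114 + C) (d(C) = (2*C)*(114 + C) = 2*C*(114 + C))
d(62/(-69) + 38/25) + D = 2*(62/(-69) + 38/25)*(114 + (62/(-69) + 38/25)) - 21345 = 2*(62*(-1/69) + 38*(1/25))*(114 + (62*(-1/69) + 38*(1/25))) - 21345 = 2*(-62/69 + 38/25)*(114 + (-62/69 + 38/25)) - 21345 = 2*(1072/1725)*(114 + 1072/1725) - 21345 = 2*(1072/1725)*(197722/1725) - 21345 = 423915968/2975625 - 21345 = -63090799657/2975625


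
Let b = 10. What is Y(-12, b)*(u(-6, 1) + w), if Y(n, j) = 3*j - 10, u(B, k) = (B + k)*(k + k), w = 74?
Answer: 1280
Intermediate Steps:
u(B, k) = 2*k*(B + k) (u(B, k) = (B + k)*(2*k) = 2*k*(B + k))
Y(n, j) = -10 + 3*j
Y(-12, b)*(u(-6, 1) + w) = (-10 + 3*10)*(2*1*(-6 + 1) + 74) = (-10 + 30)*(2*1*(-5) + 74) = 20*(-10 + 74) = 20*64 = 1280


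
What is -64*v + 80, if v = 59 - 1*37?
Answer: -1328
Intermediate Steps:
v = 22 (v = 59 - 37 = 22)
-64*v + 80 = -64*22 + 80 = -1408 + 80 = -1328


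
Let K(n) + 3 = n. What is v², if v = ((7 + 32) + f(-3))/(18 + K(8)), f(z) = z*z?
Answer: 2304/529 ≈ 4.3554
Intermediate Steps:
f(z) = z²
K(n) = -3 + n
v = 48/23 (v = ((7 + 32) + (-3)²)/(18 + (-3 + 8)) = (39 + 9)/(18 + 5) = 48/23 ≈ 2.0870)
v² = (48/23)² = 2304/529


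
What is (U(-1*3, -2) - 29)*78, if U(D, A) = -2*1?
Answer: -2418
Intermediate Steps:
U(D, A) = -2
(U(-1*3, -2) - 29)*78 = (-2 - 29)*78 = -31*78 = -2418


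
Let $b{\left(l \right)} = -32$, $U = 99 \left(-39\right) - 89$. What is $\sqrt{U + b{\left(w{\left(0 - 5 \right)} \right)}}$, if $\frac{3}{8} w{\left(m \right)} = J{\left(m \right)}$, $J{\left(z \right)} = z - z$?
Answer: $i \sqrt{3982} \approx 63.103 i$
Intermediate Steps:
$J{\left(z \right)} = 0$
$w{\left(m \right)} = 0$ ($w{\left(m \right)} = \frac{8}{3} \cdot 0 = 0$)
$U = -3950$ ($U = -3861 - 89 = -3950$)
$\sqrt{U + b{\left(w{\left(0 - 5 \right)} \right)}} = \sqrt{-3950 - 32} = \sqrt{-3982} = i \sqrt{3982}$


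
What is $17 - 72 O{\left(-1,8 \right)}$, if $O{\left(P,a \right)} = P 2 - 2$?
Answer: $305$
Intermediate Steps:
$O{\left(P,a \right)} = -2 + 2 P$ ($O{\left(P,a \right)} = 2 P - 2 = -2 + 2 P$)
$17 - 72 O{\left(-1,8 \right)} = 17 - 72 \left(-2 + 2 \left(-1\right)\right) = 17 - 72 \left(-2 - 2\right) = 17 - -288 = 17 + 288 = 305$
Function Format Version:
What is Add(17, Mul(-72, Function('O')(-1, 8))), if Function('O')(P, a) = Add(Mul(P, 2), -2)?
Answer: 305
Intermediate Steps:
Function('O')(P, a) = Add(-2, Mul(2, P)) (Function('O')(P, a) = Add(Mul(2, P), -2) = Add(-2, Mul(2, P)))
Add(17, Mul(-72, Function('O')(-1, 8))) = Add(17, Mul(-72, Add(-2, Mul(2, -1)))) = Add(17, Mul(-72, Add(-2, -2))) = Add(17, Mul(-72, -4)) = Add(17, 288) = 305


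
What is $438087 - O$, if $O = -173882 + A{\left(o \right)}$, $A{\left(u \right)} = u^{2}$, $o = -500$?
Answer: $361969$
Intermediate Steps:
$O = 76118$ ($O = -173882 + \left(-500\right)^{2} = -173882 + 250000 = 76118$)
$438087 - O = 438087 - 76118 = 361969$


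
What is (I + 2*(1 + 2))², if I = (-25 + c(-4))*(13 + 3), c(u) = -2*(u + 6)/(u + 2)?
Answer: 131044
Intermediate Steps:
c(u) = -2*(6 + u)/(2 + u)
I = -368 (I = (-25 + 2*(-6 - 1*(-4))/(2 - 4))*(13 + 3) = (-25 + 2*(-6 + 4)/(-2))*16 = (-25 + 2*(-½)*(-2))*16 = (-25 + 2)*16 = -23*16 = -368)
(I + 2*(1 + 2))² = (-368 + 2*(1 + 2))² = (-368 + 2*3)² = (-368 + 6)² = (-362)² = 131044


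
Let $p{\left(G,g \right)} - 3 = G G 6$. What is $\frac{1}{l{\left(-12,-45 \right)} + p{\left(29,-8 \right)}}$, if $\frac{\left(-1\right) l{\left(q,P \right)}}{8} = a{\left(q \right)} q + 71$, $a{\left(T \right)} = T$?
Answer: $\frac{1}{3329} \approx 0.00030039$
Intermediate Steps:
$p{\left(G,g \right)} = 3 + 6 G^{2}$ ($p{\left(G,g \right)} = 3 + G G 6 = 3 + G^{2} \cdot 6 = 3 + 6 G^{2}$)
$l{\left(q,P \right)} = -568 - 8 q^{2}$ ($l{\left(q,P \right)} = - 8 \left(q q + 71\right) = - 8 \left(q^{2} + 71\right) = - 8 \left(71 + q^{2}\right) = -568 - 8 q^{2}$)
$\frac{1}{l{\left(-12,-45 \right)} + p{\left(29,-8 \right)}} = \frac{1}{\left(-568 - 8 \left(-12\right)^{2}\right) + \left(3 + 6 \cdot 29^{2}\right)} = \frac{1}{\left(-568 - 1152\right) + \left(3 + 6 \cdot 841\right)} = \frac{1}{\left(-568 - 1152\right) + \left(3 + 5046\right)} = \frac{1}{-1720 + 5049} = \frac{1}{3329}$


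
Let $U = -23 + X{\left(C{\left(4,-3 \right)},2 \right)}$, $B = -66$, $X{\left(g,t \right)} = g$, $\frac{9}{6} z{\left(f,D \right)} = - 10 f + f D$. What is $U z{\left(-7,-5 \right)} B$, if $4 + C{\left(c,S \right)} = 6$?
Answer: $97020$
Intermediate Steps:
$C{\left(c,S \right)} = 2$ ($C{\left(c,S \right)} = -4 + 6 = 2$)
$z{\left(f,D \right)} = - \frac{20 f}{3} + \frac{2 D f}{3}$ ($z{\left(f,D \right)} = \frac{2 \left(- 10 f + f D\right)}{3} = \frac{2 \left(- 10 f + D f\right)}{3} = - \frac{20 f}{3} + \frac{2 D f}{3}$)
$U = -21$ ($U = -23 + 2 = -21$)
$U z{\left(-7,-5 \right)} B = - 21 \cdot \frac{2}{3} \left(-7\right) \left(-10 - 5\right) \left(-66\right) = - 21 \cdot \frac{2}{3} \left(-7\right) \left(-15\right) \left(-66\right) = \left(-21\right) 70 \left(-66\right) = \left(-1470\right) \left(-66\right) = 97020$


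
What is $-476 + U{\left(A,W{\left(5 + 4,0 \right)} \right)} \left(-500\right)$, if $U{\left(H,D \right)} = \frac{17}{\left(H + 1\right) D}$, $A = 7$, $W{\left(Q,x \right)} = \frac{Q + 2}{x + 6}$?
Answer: $- \frac{11611}{11} \approx -1055.5$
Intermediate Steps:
$W{\left(Q,x \right)} = \frac{2 + Q}{6 + x}$
$U{\left(H,D \right)} = \frac{17}{D \left(1 + H\right)}$ ($U{\left(H,D \right)} = \frac{17}{\left(1 + H\right) D} = \frac{17}{D \left(1 + H\right)}$)
$-476 + U{\left(A,W{\left(5 + 4,0 \right)} \right)} \left(-500\right) = -476 + \frac{17}{\frac{2 + \left(5 + 4\right)}{6 + 0} \left(1 + 7\right)} \left(-500\right) = -476 + \frac{17}{\frac{2 + 9}{6} \cdot 8} \left(-500\right) = -476 + 17 \frac{1}{\frac{1}{6} \cdot 11} \cdot \frac{1}{8} \left(-500\right) = -476 + 17 \frac{1}{\frac{11}{6}} \cdot \frac{1}{8} \left(-500\right) = -476 + 17 \cdot \frac{6}{11} \cdot \frac{1}{8} \left(-500\right) = -476 + \frac{51}{44} \left(-500\right) = -476 - \frac{6375}{11} = - \frac{11611}{11}$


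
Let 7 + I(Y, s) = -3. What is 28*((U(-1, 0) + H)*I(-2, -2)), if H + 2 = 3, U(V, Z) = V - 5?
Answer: 1400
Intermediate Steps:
I(Y, s) = -10 (I(Y, s) = -7 - 3 = -10)
U(V, Z) = -5 + V
H = 1 (H = -2 + 3 = 1)
28*((U(-1, 0) + H)*I(-2, -2)) = 28*(((-5 - 1) + 1)*(-10)) = 28*((-6 + 1)*(-10)) = 28*(-5*(-10)) = 28*50 = 1400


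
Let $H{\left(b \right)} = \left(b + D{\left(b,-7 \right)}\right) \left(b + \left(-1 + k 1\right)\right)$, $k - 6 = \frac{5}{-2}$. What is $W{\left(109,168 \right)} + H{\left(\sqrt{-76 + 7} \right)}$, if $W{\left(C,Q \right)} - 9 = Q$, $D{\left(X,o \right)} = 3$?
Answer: $\frac{231}{2} + \frac{11 i \sqrt{69}}{2} \approx 115.5 + 45.686 i$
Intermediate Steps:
$k = \frac{7}{2}$ ($k = 6 + \frac{5}{-2} = 6 + 5 \left(- \frac{1}{2}\right) = 6 - \frac{5}{2} = \frac{7}{2} \approx 3.5$)
$W{\left(C,Q \right)} = 9 + Q$
$H{\left(b \right)} = \left(3 + b\right) \left(\frac{5}{2} + b\right)$ ($H{\left(b \right)} = \left(b + 3\right) \left(b + \left(-1 + \frac{7}{2} \cdot 1\right)\right) = \left(3 + b\right) \left(b + \left(-1 + \frac{7}{2}\right)\right) = \left(3 + b\right) \left(b + \frac{5}{2}\right) = \left(3 + b\right) \left(\frac{5}{2} + b\right)$)
$W{\left(109,168 \right)} + H{\left(\sqrt{-76 + 7} \right)} = \left(9 + 168\right) + \left(\frac{15}{2} + \left(\sqrt{-76 + 7}\right)^{2} + \frac{11 \sqrt{-76 + 7}}{2}\right) = 177 + \left(\frac{15}{2} + \left(\sqrt{-69}\right)^{2} + \frac{11 \sqrt{-69}}{2}\right) = 177 + \left(\frac{15}{2} + \left(i \sqrt{69}\right)^{2} + \frac{11 i \sqrt{69}}{2}\right) = 177 + \left(\frac{15}{2} - 69 + \frac{11 i \sqrt{69}}{2}\right) = 177 - \left(\frac{123}{2} - \frac{11 i \sqrt{69}}{2}\right) = \frac{231}{2} + \frac{11 i \sqrt{69}}{2}$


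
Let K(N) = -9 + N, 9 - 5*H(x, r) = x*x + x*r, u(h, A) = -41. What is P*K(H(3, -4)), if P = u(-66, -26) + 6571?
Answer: -43098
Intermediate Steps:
H(x, r) = 9/5 - x²/5 - r*x/5 (H(x, r) = 9/5 - (x*x + x*r)/5 = 9/5 - (x² + r*x)/5 = 9/5 + (-x²/5 - r*x/5) = 9/5 - x²/5 - r*x/5)
P = 6530 (P = -41 + 6571 = 6530)
P*K(H(3, -4)) = 6530*(-9 + (9/5 - ⅕*3² - ⅕*(-4)*3)) = 6530*(-9 + (9/5 - ⅕*9 + 12/5)) = 6530*(-9 + (9/5 - 9/5 + 12/5)) = 6530*(-9 + 12/5) = 6530*(-33/5) = -43098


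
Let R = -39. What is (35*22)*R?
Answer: -30030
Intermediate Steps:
(35*22)*R = (35*22)*(-39) = 770*(-39) = -30030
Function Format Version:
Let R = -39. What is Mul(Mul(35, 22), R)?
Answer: -30030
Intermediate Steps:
Mul(Mul(35, 22), R) = Mul(Mul(35, 22), -39) = Mul(770, -39) = -30030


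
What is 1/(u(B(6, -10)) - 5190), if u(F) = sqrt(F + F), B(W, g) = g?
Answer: -519/2693612 - I*sqrt(5)/13468060 ≈ -0.00019268 - 1.6603e-7*I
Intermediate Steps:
u(F) = sqrt(2)*sqrt(F) (u(F) = sqrt(2*F) = sqrt(2)*sqrt(F))
1/(u(B(6, -10)) - 5190) = 1/(sqrt(2)*sqrt(-10) - 5190) = 1/(sqrt(2)*(I*sqrt(10)) - 5190) = 1/(2*I*sqrt(5) - 5190) = 1/(-5190 + 2*I*sqrt(5))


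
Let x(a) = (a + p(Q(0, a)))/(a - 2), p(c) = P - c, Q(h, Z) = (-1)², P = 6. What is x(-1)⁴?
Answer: 256/81 ≈ 3.1605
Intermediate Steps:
Q(h, Z) = 1
p(c) = 6 - c
x(a) = (5 + a)/(-2 + a) (x(a) = (a + (6 - 1*1))/(a - 2) = (a + (6 - 1))/(-2 + a) = (a + 5)/(-2 + a) = (5 + a)/(-2 + a))
x(-1)⁴ = ((5 - 1)/(-2 - 1))⁴ = (4/(-3))⁴ = (-⅓*4)⁴ = (-4/3)⁴ = 256/81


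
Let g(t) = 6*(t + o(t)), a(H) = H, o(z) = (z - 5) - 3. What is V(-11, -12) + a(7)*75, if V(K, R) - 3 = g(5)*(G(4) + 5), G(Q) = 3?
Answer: 624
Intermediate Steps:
o(z) = -8 + z (o(z) = (-5 + z) - 3 = -8 + z)
g(t) = -48 + 12*t (g(t) = 6*(t + (-8 + t)) = 6*(-8 + 2*t) = -48 + 12*t)
V(K, R) = 99 (V(K, R) = 3 + (-48 + 12*5)*(3 + 5) = 3 + (-48 + 60)*8 = 3 + 12*8 = 3 + 96 = 99)
V(-11, -12) + a(7)*75 = 99 + 7*75 = 99 + 525 = 624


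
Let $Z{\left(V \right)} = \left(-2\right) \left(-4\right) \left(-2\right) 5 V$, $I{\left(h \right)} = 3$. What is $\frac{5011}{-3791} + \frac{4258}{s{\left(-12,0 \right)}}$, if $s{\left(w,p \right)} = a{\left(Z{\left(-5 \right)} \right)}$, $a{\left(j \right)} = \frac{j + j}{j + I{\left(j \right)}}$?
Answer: $\frac{3250624317}{1516400} \approx 2143.6$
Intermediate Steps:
$Z{\left(V \right)} = - 80 V$ ($Z{\left(V \right)} = 8 \left(-2\right) 5 V = \left(-16\right) 5 V = - 80 V$)
$a{\left(j \right)} = \frac{2 j}{3 + j}$ ($a{\left(j \right)} = \frac{j + j}{j + 3} = \frac{2 j}{3 + j}$)
$s{\left(w,p \right)} = \frac{800}{403}$ ($s{\left(w,p \right)} = \frac{2 \left(\left(-80\right) \left(-5\right)\right)}{3 - -400} = 2 \cdot 400 \frac{1}{3 + 400} = 2 \cdot 400 \cdot \frac{1}{403} = \frac{800}{403}$)
$\frac{5011}{-3791} + \frac{4258}{s{\left(-12,0 \right)}} = \frac{5011}{-3791} + \frac{4258}{\frac{800}{403}} = 5011 \left(- \frac{1}{3791}\right) + 4258 \cdot \frac{403}{800} = - \frac{5011}{3791} + \frac{857987}{400} = \frac{3250624317}{1516400}$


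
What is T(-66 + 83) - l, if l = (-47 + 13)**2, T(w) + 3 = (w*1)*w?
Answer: -870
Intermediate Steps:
T(w) = -3 + w**2 (T(w) = -3 + (w*1)*w = -3 + w*w = -3 + w**2)
l = 1156 (l = (-34)**2 = 1156)
T(-66 + 83) - l = (-3 + (-66 + 83)**2) - 1*1156 = (-3 + 17**2) - 1156 = (-3 + 289) - 1156 = 286 - 1156 = -870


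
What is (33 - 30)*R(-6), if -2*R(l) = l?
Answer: 9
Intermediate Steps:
R(l) = -l/2
(33 - 30)*R(-6) = (33 - 30)*(-1/2*(-6)) = 3*3 = 9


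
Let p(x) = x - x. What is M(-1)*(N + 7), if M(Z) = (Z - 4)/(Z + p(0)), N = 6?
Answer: 65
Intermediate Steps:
p(x) = 0
M(Z) = (-4 + Z)/Z (M(Z) = (Z - 4)/(Z + 0) = (-4 + Z)/Z)
M(-1)*(N + 7) = ((-4 - 1)/(-1))*(6 + 7) = -1*(-5)*13 = 5*13 = 65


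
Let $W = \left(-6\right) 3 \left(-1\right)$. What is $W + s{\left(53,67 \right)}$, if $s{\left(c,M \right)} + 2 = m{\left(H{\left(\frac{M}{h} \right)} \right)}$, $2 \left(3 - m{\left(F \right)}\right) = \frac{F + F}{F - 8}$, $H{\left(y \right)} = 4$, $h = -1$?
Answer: $20$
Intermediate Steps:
$W = 18$ ($W = \left(-18\right) \left(-1\right) = 18$)
$m{\left(F \right)} = 3 - \frac{F}{-8 + F}$ ($m{\left(F \right)} = 3 - \frac{\left(F + F\right) \frac{1}{F - 8}}{2} = 3 - \frac{2 F \frac{1}{-8 + F}}{2} = 3 - \frac{F}{-8 + F}$)
$s{\left(c,M \right)} = 2$ ($s{\left(c,M \right)} = -2 + \frac{2 \left(-12 + 4\right)}{-8 + 4} = -2 + 2 \frac{1}{-4} \left(-8\right) = -2 + 2 \left(- \frac{1}{4}\right) \left(-8\right) = -2 + 4 = 2$)
$W + s{\left(53,67 \right)} = 18 + 2 = 20$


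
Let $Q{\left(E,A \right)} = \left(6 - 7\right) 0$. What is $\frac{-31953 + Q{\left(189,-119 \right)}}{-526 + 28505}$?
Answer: $- \frac{31953}{27979} \approx -1.142$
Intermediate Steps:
$Q{\left(E,A \right)} = 0$ ($Q{\left(E,A \right)} = \left(-1\right) 0 = 0$)
$\frac{-31953 + Q{\left(189,-119 \right)}}{-526 + 28505} = \frac{-31953 + 0}{-526 + 28505} = - \frac{31953}{27979}$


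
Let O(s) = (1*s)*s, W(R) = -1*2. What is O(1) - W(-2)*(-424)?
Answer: -847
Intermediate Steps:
W(R) = -2
O(s) = s² (O(s) = s*s = s²)
O(1) - W(-2)*(-424) = 1² - (-2)*(-424) = 1 - 1*848 = 1 - 848 = -847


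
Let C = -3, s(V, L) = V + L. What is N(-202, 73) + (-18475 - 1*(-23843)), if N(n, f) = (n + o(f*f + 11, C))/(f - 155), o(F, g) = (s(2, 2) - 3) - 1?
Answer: 220189/41 ≈ 5370.5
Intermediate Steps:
s(V, L) = L + V
o(F, g) = 0 (o(F, g) = ((2 + 2) - 3) - 1 = (4 - 3) - 1 = 1 - 1 = 0)
N(n, f) = n/(-155 + f) (N(n, f) = (n + 0)/(f - 155) = n/(-155 + f))
N(-202, 73) + (-18475 - 1*(-23843)) = -202/(-155 + 73) + (-18475 - 1*(-23843)) = -202/(-82) + (-18475 + 23843) = -202*(-1/82) + 5368 = 101/41 + 5368 = 220189/41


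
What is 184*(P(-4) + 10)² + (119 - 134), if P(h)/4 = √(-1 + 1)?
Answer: 18385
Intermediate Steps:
P(h) = 0 (P(h) = 4*√(-1 + 1) = 4*√0 = 4*0 = 0)
184*(P(-4) + 10)² + (119 - 134) = 184*(0 + 10)² + (119 - 134) = 184*10² - 15 = 184*100 - 15 = 18400 - 15 = 18385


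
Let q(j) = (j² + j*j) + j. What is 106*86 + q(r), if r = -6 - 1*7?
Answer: 9441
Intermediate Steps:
r = -13 (r = -6 - 7 = -13)
q(j) = j + 2*j² (q(j) = (j² + j²) + j = 2*j² + j = j + 2*j²)
106*86 + q(r) = 106*86 - 13*(1 + 2*(-13)) = 9116 - 13*(1 - 26) = 9116 - 13*(-25) = 9116 + 325 = 9441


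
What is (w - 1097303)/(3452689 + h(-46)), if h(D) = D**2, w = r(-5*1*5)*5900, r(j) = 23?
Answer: -961603/3454805 ≈ -0.27834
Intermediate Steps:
w = 135700 (w = 23*5900 = 135700)
(w - 1097303)/(3452689 + h(-46)) = (135700 - 1097303)/(3452689 + (-46)**2) = -961603/(3452689 + 2116) = -961603/3454805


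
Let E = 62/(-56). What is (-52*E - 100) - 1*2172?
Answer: -15501/7 ≈ -2214.4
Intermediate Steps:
E = -31/28 (E = 62*(-1/56) = -31/28 ≈ -1.1071)
(-52*E - 100) - 1*2172 = (-52*(-31/28) - 100) - 1*2172 = (403/7 - 100) - 2172 = -297/7 - 2172 = -15501/7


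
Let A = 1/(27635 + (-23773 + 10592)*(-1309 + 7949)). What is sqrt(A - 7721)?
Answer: I*sqrt(59106076450249309230)/87494205 ≈ 87.869*I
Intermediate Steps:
A = -1/87494205 (A = 1/(27635 - 13181*6640) = 1/(27635 - 87521840) = 1/(-87494205) = -1/87494205 ≈ -1.1429e-8)
sqrt(A - 7721) = sqrt(-1/87494205 - 7721) = sqrt(-675542756806/87494205) = I*sqrt(59106076450249309230)/87494205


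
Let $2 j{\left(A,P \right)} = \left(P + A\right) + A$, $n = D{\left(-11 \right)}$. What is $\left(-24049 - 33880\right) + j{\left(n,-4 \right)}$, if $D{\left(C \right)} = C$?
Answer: $-57942$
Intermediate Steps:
$n = -11$
$j{\left(A,P \right)} = A + \frac{P}{2}$ ($j{\left(A,P \right)} = \frac{\left(P + A\right) + A}{2} = \frac{\left(A + P\right) + A}{2} = \frac{P + 2 A}{2} = A + \frac{P}{2}$)
$\left(-24049 - 33880\right) + j{\left(n,-4 \right)} = \left(-24049 - 33880\right) + \left(-11 + \frac{1}{2} \left(-4\right)\right) = -57929 - 13 = -57942$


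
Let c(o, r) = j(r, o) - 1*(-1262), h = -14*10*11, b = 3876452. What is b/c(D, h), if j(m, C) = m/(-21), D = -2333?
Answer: 5814678/2003 ≈ 2903.0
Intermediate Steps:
h = -1540 (h = -140*11 = -1540)
j(m, C) = -m/21 (j(m, C) = m*(-1/21) = -m/21)
c(o, r) = 1262 - r/21 (c(o, r) = -r/21 - 1*(-1262) = -r/21 + 1262 = 1262 - r/21)
b/c(D, h) = 3876452/(1262 - 1/21*(-1540)) = 3876452/(1262 + 220/3) = 3876452/(4006/3) = 3876452*(3/4006) = 5814678/2003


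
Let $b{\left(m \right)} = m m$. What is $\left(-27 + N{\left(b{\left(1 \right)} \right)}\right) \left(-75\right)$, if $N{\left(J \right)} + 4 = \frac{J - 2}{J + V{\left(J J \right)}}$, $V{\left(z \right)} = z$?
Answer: $\frac{4725}{2} \approx 2362.5$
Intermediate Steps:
$b{\left(m \right)} = m^{2}$
$N{\left(J \right)} = -4 + \frac{-2 + J}{J + J^{2}}$ ($N{\left(J \right)} = -4 + \frac{J - 2}{J + J J} = -4 + \frac{-2 + J}{J + J^{2}}$)
$\left(-27 + N{\left(b{\left(1 \right)} \right)}\right) \left(-75\right) = \left(-27 + \frac{-2 - 4 \left(1^{2}\right)^{2} - 3 \cdot 1^{2}}{1^{2} \left(1 + 1^{2}\right)}\right) \left(-75\right) = \left(-27 + \frac{-2 - 4 \cdot 1^{2} - 3}{1 \left(1 + 1\right)}\right) \left(-75\right) = \left(-27 + 1 \cdot \frac{1}{2} \left(-2 - 4 - 3\right)\right) \left(-75\right) = \left(-27 + 1 \cdot \frac{1}{2} \left(-9\right)\right) \left(-75\right) = \left(-27 - \frac{9}{2}\right) \left(-75\right) = \left(- \frac{63}{2}\right) \left(-75\right) = \frac{4725}{2}$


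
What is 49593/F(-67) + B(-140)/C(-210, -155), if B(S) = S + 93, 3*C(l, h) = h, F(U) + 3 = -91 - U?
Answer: -2561036/1395 ≈ -1835.9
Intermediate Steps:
F(U) = -94 - U (F(U) = -3 + (-91 - U) = -94 - U)
C(l, h) = h/3
B(S) = 93 + S
49593/F(-67) + B(-140)/C(-210, -155) = 49593/(-94 - 1*(-67)) + (93 - 140)/(((⅓)*(-155))) = 49593/(-94 + 67) - 47/(-155/3) = 49593/(-27) - 47*(-3/155) = 49593*(-1/27) + 141/155 = -16531/9 + 141/155 = -2561036/1395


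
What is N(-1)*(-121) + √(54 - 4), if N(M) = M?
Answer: 121 + 5*√2 ≈ 128.07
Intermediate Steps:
N(-1)*(-121) + √(54 - 4) = -1*(-121) + √(54 - 4) = 121 + √50 = 121 + 5*√2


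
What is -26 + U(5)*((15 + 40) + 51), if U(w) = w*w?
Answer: 2624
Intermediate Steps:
U(w) = w²
-26 + U(5)*((15 + 40) + 51) = -26 + 5²*((15 + 40) + 51) = -26 + 25*(55 + 51) = -26 + 25*106 = -26 + 2650 = 2624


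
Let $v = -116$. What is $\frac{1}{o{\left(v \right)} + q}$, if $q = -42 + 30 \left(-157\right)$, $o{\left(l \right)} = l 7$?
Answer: $- \frac{1}{5564} \approx -0.00017973$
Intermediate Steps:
$o{\left(l \right)} = 7 l$
$q = -4752$ ($q = -42 - 4710 = -4752$)
$\frac{1}{o{\left(v \right)} + q} = \frac{1}{7 \left(-116\right) - 4752} = \frac{1}{-812 - 4752} = \frac{1}{-5564} = - \frac{1}{5564}$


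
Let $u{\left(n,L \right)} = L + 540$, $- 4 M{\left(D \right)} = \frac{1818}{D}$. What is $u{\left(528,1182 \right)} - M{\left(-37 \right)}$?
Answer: $\frac{126519}{74} \approx 1709.7$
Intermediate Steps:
$M{\left(D \right)} = - \frac{909}{2 D}$ ($M{\left(D \right)} = - \frac{1818 \frac{1}{D}}{4} = - \frac{909}{2 D}$)
$u{\left(n,L \right)} = 540 + L$
$u{\left(528,1182 \right)} - M{\left(-37 \right)} = \left(540 + 1182\right) - - \frac{909}{2 \left(-37\right)} = 1722 - \left(- \frac{909}{2}\right) \left(- \frac{1}{37}\right) = 1722 - \frac{909}{74} = \frac{126519}{74}$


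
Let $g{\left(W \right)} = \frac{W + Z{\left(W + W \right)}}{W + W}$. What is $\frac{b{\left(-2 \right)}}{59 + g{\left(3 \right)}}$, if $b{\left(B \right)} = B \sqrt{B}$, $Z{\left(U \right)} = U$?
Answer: $- \frac{4 i \sqrt{2}}{121} \approx - 0.046751 i$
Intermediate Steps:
$g{\left(W \right)} = \frac{3}{2}$ ($g{\left(W \right)} = \frac{W + \left(W + W\right)}{W + W} = \frac{W + 2 W}{2 W} = 3 W \frac{1}{2 W} = \frac{3}{2}$)
$b{\left(B \right)} = B^{\frac{3}{2}}$
$\frac{b{\left(-2 \right)}}{59 + g{\left(3 \right)}} = \frac{\left(-2\right)^{\frac{3}{2}}}{59 + \frac{3}{2}} = \frac{\left(-2\right) i \sqrt{2}}{\frac{121}{2}} = - 2 i \sqrt{2} \cdot \frac{2}{121} = - \frac{4 i \sqrt{2}}{121}$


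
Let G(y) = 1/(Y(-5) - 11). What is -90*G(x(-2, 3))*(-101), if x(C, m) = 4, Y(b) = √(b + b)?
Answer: -99990/131 - 9090*I*√10/131 ≈ -763.28 - 219.43*I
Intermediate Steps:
Y(b) = √2*√b (Y(b) = √(2*b) = √2*√b)
G(y) = 1/(-11 + I*√10) (G(y) = 1/(√2*√(-5) - 11) = 1/(√2*(I*√5) - 11) = 1/(I*√10 - 11) = 1/(-11 + I*√10))
-90*G(x(-2, 3))*(-101) = -90*(-11/131 - I*√10/131)*(-101) = (990/131 + 90*I*√10/131)*(-101) = -99990/131 - 9090*I*√10/131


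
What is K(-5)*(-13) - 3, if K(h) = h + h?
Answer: 127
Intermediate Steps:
K(h) = 2*h
K(-5)*(-13) - 3 = (2*(-5))*(-13) - 3 = -10*(-13) - 3 = 130 - 3 = 127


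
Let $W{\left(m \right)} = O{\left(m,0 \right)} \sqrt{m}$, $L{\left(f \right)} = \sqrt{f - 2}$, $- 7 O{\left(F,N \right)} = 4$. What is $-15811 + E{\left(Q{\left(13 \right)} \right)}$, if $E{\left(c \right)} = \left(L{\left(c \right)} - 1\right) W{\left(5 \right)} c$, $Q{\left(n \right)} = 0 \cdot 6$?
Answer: $-15811$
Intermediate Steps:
$O{\left(F,N \right)} = - \frac{4}{7}$ ($O{\left(F,N \right)} = \left(- \frac{1}{7}\right) 4 = - \frac{4}{7}$)
$Q{\left(n \right)} = 0$
$L{\left(f \right)} = \sqrt{-2 + f}$
$W{\left(m \right)} = - \frac{4 \sqrt{m}}{7}$
$E{\left(c \right)} = - \frac{4 c \sqrt{5} \left(-1 + \sqrt{-2 + c}\right)}{7}$ ($E{\left(c \right)} = \left(\sqrt{-2 + c} - 1\right) \left(- \frac{4 \sqrt{5}}{7}\right) c = \left(-1 + \sqrt{-2 + c}\right) \left(- \frac{4 \sqrt{5}}{7}\right) c = - \frac{4 \sqrt{5} \left(-1 + \sqrt{-2 + c}\right)}{7} c = - \frac{4 c \sqrt{5} \left(-1 + \sqrt{-2 + c}\right)}{7}$)
$-15811 + E{\left(Q{\left(13 \right)} \right)} = -15811 + \frac{4}{7} \cdot 0 \sqrt{5} \left(1 - \sqrt{-2 + 0}\right) = -15811 + \frac{4}{7} \cdot 0 \sqrt{5} \left(1 - \sqrt{-2}\right) = -15811 + \frac{4}{7} \cdot 0 \sqrt{5} \left(1 - i \sqrt{2}\right) = -15811 + 0 = -15811$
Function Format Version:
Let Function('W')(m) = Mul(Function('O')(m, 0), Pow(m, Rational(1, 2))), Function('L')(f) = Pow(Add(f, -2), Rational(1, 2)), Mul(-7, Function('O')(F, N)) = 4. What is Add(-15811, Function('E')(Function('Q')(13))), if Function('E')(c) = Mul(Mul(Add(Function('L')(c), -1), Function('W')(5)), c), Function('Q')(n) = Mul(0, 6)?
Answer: -15811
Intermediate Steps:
Function('O')(F, N) = Rational(-4, 7) (Function('O')(F, N) = Mul(Rational(-1, 7), 4) = Rational(-4, 7))
Function('Q')(n) = 0
Function('L')(f) = Pow(Add(-2, f), Rational(1, 2))
Function('W')(m) = Mul(Rational(-4, 7), Pow(m, Rational(1, 2)))
Function('E')(c) = Mul(Rational(-4, 7), c, Pow(5, Rational(1, 2)), Add(-1, Pow(Add(-2, c), Rational(1, 2)))) (Function('E')(c) = Mul(Mul(Add(Pow(Add(-2, c), Rational(1, 2)), -1), Mul(Rational(-4, 7), Pow(5, Rational(1, 2)))), c) = Mul(Mul(Add(-1, Pow(Add(-2, c), Rational(1, 2))), Mul(Rational(-4, 7), Pow(5, Rational(1, 2)))), c) = Mul(Mul(Rational(-4, 7), Pow(5, Rational(1, 2)), Add(-1, Pow(Add(-2, c), Rational(1, 2)))), c) = Mul(Rational(-4, 7), c, Pow(5, Rational(1, 2)), Add(-1, Pow(Add(-2, c), Rational(1, 2)))))
Add(-15811, Function('E')(Function('Q')(13))) = Add(-15811, Mul(Rational(4, 7), 0, Pow(5, Rational(1, 2)), Add(1, Mul(-1, Pow(Add(-2, 0), Rational(1, 2)))))) = Add(-15811, Mul(Rational(4, 7), 0, Pow(5, Rational(1, 2)), Add(1, Mul(-1, Pow(-2, Rational(1, 2)))))) = Add(-15811, Mul(Rational(4, 7), 0, Pow(5, Rational(1, 2)), Add(1, Mul(-1, Mul(I, Pow(2, Rational(1, 2))))))) = Add(-15811, Mul(Rational(4, 7), 0, Pow(5, Rational(1, 2)), Add(1, Mul(-1, I, Pow(2, Rational(1, 2)))))) = Add(-15811, 0) = -15811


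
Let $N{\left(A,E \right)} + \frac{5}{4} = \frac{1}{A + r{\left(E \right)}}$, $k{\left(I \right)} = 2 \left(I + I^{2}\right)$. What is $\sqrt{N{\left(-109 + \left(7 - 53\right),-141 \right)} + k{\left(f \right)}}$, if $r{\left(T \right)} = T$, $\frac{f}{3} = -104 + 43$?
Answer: $\frac{\sqrt{1459041794}}{148} \approx 258.09$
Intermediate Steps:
$f = -183$ ($f = 3 \left(-104 + 43\right) = 3 \left(-61\right) = -183$)
$k{\left(I \right)} = 2 I + 2 I^{2}$
$N{\left(A,E \right)} = - \frac{5}{4} + \frac{1}{A + E}$
$\sqrt{N{\left(-109 + \left(7 - 53\right),-141 \right)} + k{\left(f \right)}} = \sqrt{\frac{4 - 5 \left(-109 + \left(7 - 53\right)\right) - -705}{4 \left(\left(-109 + \left(7 - 53\right)\right) - 141\right)} + 2 \left(-183\right) \left(1 - 183\right)} = \sqrt{\frac{4 - 5 \left(-109 + \left(7 - 53\right)\right) + 705}{4 \left(\left(-109 + \left(7 - 53\right)\right) - 141\right)} + 2 \left(-183\right) \left(-182\right)} = \sqrt{\frac{4 - 5 \left(-109 - 46\right) + 705}{4 \left(\left(-109 - 46\right) - 141\right)} + 66612} = \sqrt{\frac{4 - -775 + 705}{4 \left(-155 - 141\right)} + 66612} = \sqrt{\frac{4 + 775 + 705}{4 \left(-296\right)} + 66612} = \sqrt{\frac{1}{4} \left(- \frac{1}{296}\right) 1484 + 66612} = \sqrt{- \frac{371}{296} + 66612} = \sqrt{\frac{19716781}{296}} = \frac{\sqrt{1459041794}}{148}$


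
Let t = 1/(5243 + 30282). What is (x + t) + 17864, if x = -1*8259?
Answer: 341217626/35525 ≈ 9605.0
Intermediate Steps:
x = -8259
t = 1/35525 ≈ 2.8149e-5
(x + t) + 17864 = (-8259 + 1/35525) + 17864 = -293400974/35525 + 17864 = 341217626/35525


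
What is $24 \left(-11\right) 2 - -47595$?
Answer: $47067$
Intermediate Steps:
$24 \left(-11\right) 2 - -47595 = \left(-264\right) 2 + 47595 = -528 + 47595 = 47067$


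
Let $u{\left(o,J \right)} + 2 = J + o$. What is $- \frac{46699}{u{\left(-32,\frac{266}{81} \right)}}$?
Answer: $\frac{3782619}{2488} \approx 1520.3$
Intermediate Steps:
$u{\left(o,J \right)} = -2 + J + o$ ($u{\left(o,J \right)} = -2 + \left(J + o\right) = -2 + J + o$)
$- \frac{46699}{u{\left(-32,\frac{266}{81} \right)}} = - \frac{46699}{-2 + \frac{266}{81} - 32} = - \frac{46699}{- \frac{2488}{81}} = \left(-46699\right) \left(- \frac{81}{2488}\right) = \frac{3782619}{2488}$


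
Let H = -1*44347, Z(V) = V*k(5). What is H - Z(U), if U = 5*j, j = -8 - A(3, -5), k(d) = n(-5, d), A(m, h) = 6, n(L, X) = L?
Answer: -44697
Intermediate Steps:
k(d) = -5
j = -14 (j = -8 - 1*6 = -8 - 6 = -14)
U = -70 (U = 5*(-14) = -70)
Z(V) = -5*V (Z(V) = V*(-5) = -5*V)
H = -44347
H - Z(U) = -44347 - (-5)*(-70) = -44347 - 1*350 = -44347 - 350 = -44697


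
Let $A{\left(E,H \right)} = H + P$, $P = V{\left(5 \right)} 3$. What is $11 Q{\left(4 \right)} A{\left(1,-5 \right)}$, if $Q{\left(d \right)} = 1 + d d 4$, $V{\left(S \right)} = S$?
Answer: $7150$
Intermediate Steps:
$P = 15$ ($P = 5 \cdot 3 = 15$)
$Q{\left(d \right)} = 1 + 4 d^{2}$ ($Q{\left(d \right)} = 1 + d^{2} \cdot 4 = 1 + 4 d^{2}$)
$A{\left(E,H \right)} = 15 + H$ ($A{\left(E,H \right)} = H + 15 = 15 + H$)
$11 Q{\left(4 \right)} A{\left(1,-5 \right)} = 11 \left(1 + 4 \cdot 4^{2}\right) \left(15 - 5\right) = 11 \left(1 + 4 \cdot 16\right) 10 = 11 \left(1 + 64\right) 10 = 11 \cdot 65 \cdot 10 = 715 \cdot 10 = 7150$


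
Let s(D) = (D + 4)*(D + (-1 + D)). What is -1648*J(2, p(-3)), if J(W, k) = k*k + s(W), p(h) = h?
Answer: -44496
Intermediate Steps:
s(D) = (-1 + 2*D)*(4 + D) (s(D) = (4 + D)*(-1 + 2*D) = (-1 + 2*D)*(4 + D))
J(W, k) = -4 + k² + 2*W² + 7*W (J(W, k) = k*k + (-4 + 2*W² + 7*W) = k² + (-4 + 2*W² + 7*W) = -4 + k² + 2*W² + 7*W)
-1648*J(2, p(-3)) = -1648*(-4 + (-3)² + 2*2² + 7*2) = -1648*(-4 + 9 + 2*4 + 14) = -1648*(-4 + 9 + 8 + 14) = -1648*27 = -44496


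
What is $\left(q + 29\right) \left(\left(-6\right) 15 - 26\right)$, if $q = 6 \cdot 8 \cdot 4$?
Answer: $-25636$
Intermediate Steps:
$q = 192$ ($q = 48 \cdot 4 = 192$)
$\left(q + 29\right) \left(\left(-6\right) 15 - 26\right) = \left(192 + 29\right) \left(\left(-6\right) 15 - 26\right) = 221 \left(-90 - 26\right) = 221 \left(-116\right) = -25636$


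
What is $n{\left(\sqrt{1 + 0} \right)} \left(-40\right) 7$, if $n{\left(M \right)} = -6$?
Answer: $1680$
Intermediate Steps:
$n{\left(\sqrt{1 + 0} \right)} \left(-40\right) 7 = \left(-6\right) \left(-40\right) 7 = 240 \cdot 7 = 1680$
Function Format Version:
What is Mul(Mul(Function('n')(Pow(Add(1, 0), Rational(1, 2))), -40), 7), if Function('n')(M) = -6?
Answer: 1680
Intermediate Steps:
Mul(Mul(Function('n')(Pow(Add(1, 0), Rational(1, 2))), -40), 7) = Mul(Mul(-6, -40), 7) = Mul(240, 7) = 1680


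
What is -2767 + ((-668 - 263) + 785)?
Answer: -2913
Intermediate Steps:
-2767 + ((-668 - 263) + 785) = -2767 + (-931 + 785) = -2767 - 146 = -2913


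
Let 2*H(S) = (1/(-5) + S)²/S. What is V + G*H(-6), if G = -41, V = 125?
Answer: 76901/300 ≈ 256.34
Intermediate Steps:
H(S) = (-⅕ + S)²/(2*S) (H(S) = ((1/(-5) + S)²/S)/2 = ((-⅕ + S)²/S)/2 = (-⅕ + S)²/(2*S))
V + G*H(-6) = 125 - 41*(-1 + 5*(-6))²/(50*(-6)) = 125 - 41*(-1)*(-1 - 30)²/(50*6) = 125 - 41*(-1)*(-31)²/(50*6) = 125 - 41*(-1)*961/(50*6) = 125 - 41*(-961/300) = 125 + 39401/300 = 76901/300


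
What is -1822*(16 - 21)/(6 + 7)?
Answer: 9110/13 ≈ 700.77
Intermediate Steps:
-1822*(16 - 21)/(6 + 7) = -(-9110)/13 = -1822*(-5/13) = 9110/13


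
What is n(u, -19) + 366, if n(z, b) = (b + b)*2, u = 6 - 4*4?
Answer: 290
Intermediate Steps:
u = -10 (u = 6 - 16 = -10)
n(z, b) = 4*b (n(z, b) = (2*b)*2 = 4*b)
n(u, -19) + 366 = 4*(-19) + 366 = -76 + 366 = 290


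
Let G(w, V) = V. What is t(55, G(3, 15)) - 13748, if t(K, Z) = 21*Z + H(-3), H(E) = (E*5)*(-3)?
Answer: -13388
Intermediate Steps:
H(E) = -15*E (H(E) = (5*E)*(-3) = -15*E)
t(K, Z) = 45 + 21*Z (t(K, Z) = 21*Z - 15*(-3) = 21*Z + 45 = 45 + 21*Z)
t(55, G(3, 15)) - 13748 = (45 + 21*15) - 13748 = (45 + 315) - 13748 = 360 - 13748 = -13388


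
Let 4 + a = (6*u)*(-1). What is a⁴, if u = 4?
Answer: 614656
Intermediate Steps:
a = -28 (a = -4 + (6*4)*(-1) = -4 + 24*(-1) = -4 - 24 = -28)
a⁴ = (-28)⁴ = 614656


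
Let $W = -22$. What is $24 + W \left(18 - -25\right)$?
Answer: $-922$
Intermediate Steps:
$24 + W \left(18 - -25\right) = 24 - 22 \left(18 - -25\right) = 24 - 22 \left(18 + 25\right) = 24 - 946 = -922$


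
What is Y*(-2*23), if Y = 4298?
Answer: -197708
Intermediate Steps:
Y*(-2*23) = 4298*(-2*23) = 4298*(-46) = -197708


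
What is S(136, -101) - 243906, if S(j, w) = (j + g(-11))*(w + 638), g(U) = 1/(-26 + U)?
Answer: -6322875/37 ≈ -1.7089e+5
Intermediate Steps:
S(j, w) = (638 + w)*(-1/37 + j) (S(j, w) = (j + 1/(-26 - 11))*(w + 638) = (j + 1/(-37))*(638 + w) = (j - 1/37)*(638 + w) = (-1/37 + j)*(638 + w) = (638 + w)*(-1/37 + j))
S(136, -101) - 243906 = (-638/37 + 638*136 - 1/37*(-101) + 136*(-101)) - 243906 = (-638/37 + 86768 + 101/37 - 13736) - 243906 = 2701647/37 - 243906 = -6322875/37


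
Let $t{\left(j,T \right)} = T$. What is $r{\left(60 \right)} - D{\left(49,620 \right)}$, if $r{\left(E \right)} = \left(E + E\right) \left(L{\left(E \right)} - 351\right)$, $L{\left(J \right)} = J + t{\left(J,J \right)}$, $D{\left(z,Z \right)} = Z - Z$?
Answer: $-27720$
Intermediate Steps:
$D{\left(z,Z \right)} = 0$
$L{\left(J \right)} = 2 J$ ($L{\left(J \right)} = J + J = 2 J$)
$r{\left(E \right)} = 2 E \left(-351 + 2 E\right)$ ($r{\left(E \right)} = \left(E + E\right) \left(2 E - 351\right) = 2 E \left(-351 + 2 E\right)$)
$r{\left(60 \right)} - D{\left(49,620 \right)} = 2 \cdot 60 \left(-351 + 2 \cdot 60\right) - 0 = 2 \cdot 60 \left(-351 + 120\right) + 0 = 2 \cdot 60 \left(-231\right) + 0 = -27720 + 0 = -27720$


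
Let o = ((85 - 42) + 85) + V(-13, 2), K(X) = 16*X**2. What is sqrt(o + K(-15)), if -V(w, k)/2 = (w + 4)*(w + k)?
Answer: sqrt(3530) ≈ 59.414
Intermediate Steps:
V(w, k) = -2*(4 + w)*(k + w) (V(w, k) = -2*(w + 4)*(w + k) = -2*(4 + w)*(k + w))
o = -70 (o = ((85 - 42) + 85) + (-8*2 - 8*(-13) - 2*(-13)**2 - 2*2*(-13)) = (43 + 85) + (-16 + 104 - 2*169 + 52) = 128 + (-16 + 104 - 338 + 52) = 128 - 198 = -70)
sqrt(o + K(-15)) = sqrt(-70 + 16*(-15)**2) = sqrt(-70 + 16*225) = sqrt(-70 + 3600) = sqrt(3530)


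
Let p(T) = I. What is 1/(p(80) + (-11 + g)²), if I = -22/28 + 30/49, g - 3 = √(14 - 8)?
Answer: 223538/10691635 + 153664*√6/32074905 ≈ 0.032643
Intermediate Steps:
g = 3 + √6 (g = 3 + √(14 - 8) = 3 + √6 ≈ 5.4495)
I = -17/98 (I = -22*1/28 + 30*(1/49) = -11/14 + 30/49 = -17/98 ≈ -0.17347)
p(T) = -17/98
1/(p(80) + (-11 + g)²) = 1/(-17/98 + (-11 + (3 + √6))²) = 1/(-17/98 + (-8 + √6)²)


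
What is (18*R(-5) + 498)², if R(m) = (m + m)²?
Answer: 5280804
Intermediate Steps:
R(m) = 4*m² (R(m) = (2*m)² = 4*m²)
(18*R(-5) + 498)² = (18*(4*(-5)²) + 498)² = (18*(4*25) + 498)² = (18*100 + 498)² = (1800 + 498)² = 2298² = 5280804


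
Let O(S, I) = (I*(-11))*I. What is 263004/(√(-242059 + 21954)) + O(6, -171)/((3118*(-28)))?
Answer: 321651/87304 - 263004*I*√220105/220105 ≈ 3.6843 - 560.59*I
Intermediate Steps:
O(S, I) = -11*I² (O(S, I) = (-11*I)*I = -11*I²)
263004/(√(-242059 + 21954)) + O(6, -171)/((3118*(-28))) = 263004/(√(-242059 + 21954)) + (-11*(-171)²)/((3118*(-28))) = 263004/(√(-220105)) - 11*29241/(-87304) = 263004/((I*√220105)) - 321651*(-1/87304) = 263004*(-I*√220105/220105) + 321651/87304 = -263004*I*√220105/220105 + 321651/87304 = 321651/87304 - 263004*I*√220105/220105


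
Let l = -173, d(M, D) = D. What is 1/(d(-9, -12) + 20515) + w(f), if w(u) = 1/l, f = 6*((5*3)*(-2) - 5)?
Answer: -20330/3547019 ≈ -0.0057316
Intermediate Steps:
f = -210 (f = 6*(15*(-2) - 5) = 6*(-30 - 5) = 6*(-35) = -210)
w(u) = -1/173 (w(u) = 1/(-173) = -1/173)
1/(d(-9, -12) + 20515) + w(f) = 1/(-12 + 20515) - 1/173 = 1/20503 - 1/173 = -20330/3547019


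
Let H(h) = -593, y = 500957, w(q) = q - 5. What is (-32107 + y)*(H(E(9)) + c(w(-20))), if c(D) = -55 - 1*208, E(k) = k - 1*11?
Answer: -401335600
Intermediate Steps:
w(q) = -5 + q
E(k) = -11 + k (E(k) = k - 11 = -11 + k)
c(D) = -263 (c(D) = -55 - 208 = -263)
(-32107 + y)*(H(E(9)) + c(w(-20))) = (-32107 + 500957)*(-593 - 263) = 468850*(-856) = -401335600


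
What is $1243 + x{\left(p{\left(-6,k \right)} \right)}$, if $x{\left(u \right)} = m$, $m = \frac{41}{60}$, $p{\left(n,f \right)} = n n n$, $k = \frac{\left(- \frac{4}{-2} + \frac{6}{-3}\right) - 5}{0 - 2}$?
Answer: $\frac{74621}{60} \approx 1243.7$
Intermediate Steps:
$k = \frac{5}{2}$ ($k = \frac{\left(\left(-4\right) \left(- \frac{1}{2}\right) + 6 \left(- \frac{1}{3}\right)\right) - 5}{-2} = \left(\left(2 - 2\right) - 5\right) \left(- \frac{1}{2}\right) = \left(0 - 5\right) \left(- \frac{1}{2}\right) = \left(-5\right) \left(- \frac{1}{2}\right) = \frac{5}{2} \approx 2.5$)
$p{\left(n,f \right)} = n^{3}$ ($p{\left(n,f \right)} = n^{2} n = n^{3}$)
$m = \frac{41}{60}$ ($m = 41 \cdot \frac{1}{60} = \frac{41}{60} \approx 0.68333$)
$x{\left(u \right)} = \frac{41}{60}$
$1243 + x{\left(p{\left(-6,k \right)} \right)} = 1243 + \frac{41}{60} = \frac{74621}{60}$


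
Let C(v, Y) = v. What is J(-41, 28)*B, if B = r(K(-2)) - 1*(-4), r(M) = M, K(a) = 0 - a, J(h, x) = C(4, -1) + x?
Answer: 192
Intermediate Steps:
J(h, x) = 4 + x
K(a) = -a
B = 6 (B = -1*(-2) - 1*(-4) = 2 + 4 = 6)
J(-41, 28)*B = (4 + 28)*6 = 32*6 = 192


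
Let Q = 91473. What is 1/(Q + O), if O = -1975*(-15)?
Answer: 1/121098 ≈ 8.2578e-6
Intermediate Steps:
O = 29625
1/(Q + O) = 1/(91473 + 29625) = 1/121098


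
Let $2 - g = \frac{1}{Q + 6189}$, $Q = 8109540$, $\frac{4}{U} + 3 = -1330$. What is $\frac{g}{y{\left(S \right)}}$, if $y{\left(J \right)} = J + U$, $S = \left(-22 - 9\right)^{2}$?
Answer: $\frac{21636532181}{10396321890561} \approx 0.0020812$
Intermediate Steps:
$U = - \frac{4}{1333}$ ($U = \frac{4}{-3 - 1330} = \frac{4}{-1333} = 4 \left(- \frac{1}{1333}\right) = - \frac{4}{1333} \approx -0.0030008$)
$S = 961$ ($S = \left(-31\right)^{2} = 961$)
$y{\left(J \right)} = - \frac{4}{1333} + J$ ($y{\left(J \right)} = J - \frac{4}{1333} = - \frac{4}{1333} + J$)
$g = \frac{16231457}{8115729}$ ($g = 2 - \frac{1}{8109540 + 6189} = 2 - \frac{1}{8115729} = \frac{16231457}{8115729} \approx 2.0$)
$\frac{g}{y{\left(S \right)}} = \frac{16231457}{8115729 \left(- \frac{4}{1333} + 961\right)} = \frac{16231457}{8115729 \cdot \frac{1281009}{1333}} = \frac{16231457}{8115729} \cdot \frac{1333}{1281009} = \frac{21636532181}{10396321890561}$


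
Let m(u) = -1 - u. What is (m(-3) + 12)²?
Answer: 196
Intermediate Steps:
(m(-3) + 12)² = ((-1 - 1*(-3)) + 12)² = ((-1 + 3) + 12)² = (2 + 12)² = 14² = 196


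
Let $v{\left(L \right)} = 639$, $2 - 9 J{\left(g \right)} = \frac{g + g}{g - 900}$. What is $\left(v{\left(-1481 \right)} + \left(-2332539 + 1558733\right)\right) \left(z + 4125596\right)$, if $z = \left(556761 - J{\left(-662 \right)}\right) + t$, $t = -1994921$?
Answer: $- \frac{1622790486766472}{781} \approx -2.0778 \cdot 10^{12}$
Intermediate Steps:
$J{\left(g \right)} = \frac{2}{9} - \frac{2 g}{9 \left(-900 + g\right)}$ ($J{\left(g \right)} = \frac{2}{9} - \frac{\left(g + g\right) \frac{1}{g - 900}}{9} = \frac{2}{9} - \frac{2 g \frac{1}{-900 + g}}{9} = \frac{2}{9} - \frac{2 g}{9 \left(-900 + g\right)}$)
$z = - \frac{1123203060}{781}$ ($z = \left(556761 - - \frac{200}{-900 - 662}\right) - 1994921 = \left(556761 - - \frac{200}{-1562}\right) - 1994921 = \left(556761 - \left(-200\right) \left(- \frac{1}{1562}\right)\right) - 1994921 = \left(556761 - \frac{100}{781}\right) - 1994921 = \frac{434830241}{781} - 1994921 = - \frac{1123203060}{781} \approx -1.4382 \cdot 10^{6}$)
$\left(v{\left(-1481 \right)} + \left(-2332539 + 1558733\right)\right) \left(z + 4125596\right) = \left(639 + \left(-2332539 + 1558733\right)\right) \left(- \frac{1123203060}{781} + 4125596\right) = \left(639 - 773806\right) \frac{2098887416}{781} = \left(-773167\right) \frac{2098887416}{781} = - \frac{1622790486766472}{781}$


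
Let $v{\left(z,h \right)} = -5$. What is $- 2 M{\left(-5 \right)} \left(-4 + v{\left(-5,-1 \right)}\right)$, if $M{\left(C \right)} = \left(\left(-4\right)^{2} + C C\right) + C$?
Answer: $648$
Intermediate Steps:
$M{\left(C \right)} = 16 + C + C^{2}$ ($M{\left(C \right)} = \left(16 + C^{2}\right) + C = 16 + C + C^{2}$)
$- 2 M{\left(-5 \right)} \left(-4 + v{\left(-5,-1 \right)}\right) = - 2 \left(16 - 5 + \left(-5\right)^{2}\right) \left(-4 - 5\right) = - 2 \left(16 - 5 + 25\right) \left(-9\right) = \left(-2\right) 36 \left(-9\right) = \left(-72\right) \left(-9\right) = 648$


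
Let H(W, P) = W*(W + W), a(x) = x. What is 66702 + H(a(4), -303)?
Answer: 66734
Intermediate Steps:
H(W, P) = 2*W**2 (H(W, P) = W*(2*W) = 2*W**2)
66702 + H(a(4), -303) = 66702 + 2*4**2 = 66702 + 2*16 = 66702 + 32 = 66734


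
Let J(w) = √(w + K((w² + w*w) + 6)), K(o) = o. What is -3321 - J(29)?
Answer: -3321 - √1717 ≈ -3362.4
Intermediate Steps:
J(w) = √(6 + w + 2*w²) (J(w) = √(w + ((w² + w*w) + 6)) = √(w + ((w² + w²) + 6)) = √(w + (2*w² + 6)) = √(w + (6 + 2*w²)) = √(6 + w + 2*w²))
-3321 - J(29) = -3321 - √(6 + 29 + 2*29²) = -3321 - √(6 + 29 + 2*841) = -3321 - √(6 + 29 + 1682) = -3321 - √1717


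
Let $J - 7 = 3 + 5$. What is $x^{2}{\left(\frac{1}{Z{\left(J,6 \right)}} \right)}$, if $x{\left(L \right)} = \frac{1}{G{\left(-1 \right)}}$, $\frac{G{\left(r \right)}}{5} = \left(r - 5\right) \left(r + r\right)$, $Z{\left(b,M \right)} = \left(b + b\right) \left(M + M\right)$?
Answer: $\frac{1}{3600} \approx 0.00027778$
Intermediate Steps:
$J = 15$ ($J = 7 + \left(3 + 5\right) = 7 + 8 = 15$)
$Z{\left(b,M \right)} = 4 M b$ ($Z{\left(b,M \right)} = 2 b 2 M = 4 M b$)
$G{\left(r \right)} = 10 r \left(-5 + r\right)$ ($G{\left(r \right)} = 5 \left(r - 5\right) \left(r + r\right) = 5 \left(-5 + r\right) 2 r = 5 \cdot 2 r \left(-5 + r\right) = 10 r \left(-5 + r\right)$)
$x{\left(L \right)} = \frac{1}{60}$ ($x{\left(L \right)} = \frac{1}{10 \left(-1\right) \left(-5 - 1\right)} = \frac{1}{10 \left(-1\right) \left(-6\right)} = \frac{1}{60}$)
$x^{2}{\left(\frac{1}{Z{\left(J,6 \right)}} \right)} = \left(\frac{1}{60}\right)^{2} = \frac{1}{3600}$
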